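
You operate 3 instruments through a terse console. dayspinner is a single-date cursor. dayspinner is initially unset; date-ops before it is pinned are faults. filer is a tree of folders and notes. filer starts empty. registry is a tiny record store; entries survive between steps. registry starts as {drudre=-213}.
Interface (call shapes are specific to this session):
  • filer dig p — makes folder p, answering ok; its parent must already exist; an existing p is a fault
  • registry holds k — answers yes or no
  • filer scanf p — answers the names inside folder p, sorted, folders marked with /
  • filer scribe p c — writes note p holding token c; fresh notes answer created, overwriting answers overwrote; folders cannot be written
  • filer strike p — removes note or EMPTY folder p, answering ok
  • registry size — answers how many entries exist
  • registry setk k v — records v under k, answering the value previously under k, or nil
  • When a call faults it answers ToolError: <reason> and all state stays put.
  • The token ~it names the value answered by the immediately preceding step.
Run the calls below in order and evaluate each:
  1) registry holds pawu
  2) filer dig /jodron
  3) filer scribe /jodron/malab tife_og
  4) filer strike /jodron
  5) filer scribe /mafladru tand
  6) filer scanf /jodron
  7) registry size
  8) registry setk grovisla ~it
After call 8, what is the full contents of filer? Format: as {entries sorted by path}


Step: registry holds[k='pawu']
Result: no
Step: filer dig[p='/jodron']
Result: ok
Step: filer scribe[p='/jodron/malab'; c='tife_og']
Result: created
Step: filer strike[p='/jodron']
Result: ToolError: not empty
Step: filer scribe[p='/mafladru'; c='tand']
Result: created
Step: filer scanf[p='/jodron']
Result: [malab]
Step: registry size[]
Result: 1
Step: registry setk[k='grovisla'; v='~it']
Result: nil

Answer: {jodron/, jodron/malab=tife_og, mafladru=tand}


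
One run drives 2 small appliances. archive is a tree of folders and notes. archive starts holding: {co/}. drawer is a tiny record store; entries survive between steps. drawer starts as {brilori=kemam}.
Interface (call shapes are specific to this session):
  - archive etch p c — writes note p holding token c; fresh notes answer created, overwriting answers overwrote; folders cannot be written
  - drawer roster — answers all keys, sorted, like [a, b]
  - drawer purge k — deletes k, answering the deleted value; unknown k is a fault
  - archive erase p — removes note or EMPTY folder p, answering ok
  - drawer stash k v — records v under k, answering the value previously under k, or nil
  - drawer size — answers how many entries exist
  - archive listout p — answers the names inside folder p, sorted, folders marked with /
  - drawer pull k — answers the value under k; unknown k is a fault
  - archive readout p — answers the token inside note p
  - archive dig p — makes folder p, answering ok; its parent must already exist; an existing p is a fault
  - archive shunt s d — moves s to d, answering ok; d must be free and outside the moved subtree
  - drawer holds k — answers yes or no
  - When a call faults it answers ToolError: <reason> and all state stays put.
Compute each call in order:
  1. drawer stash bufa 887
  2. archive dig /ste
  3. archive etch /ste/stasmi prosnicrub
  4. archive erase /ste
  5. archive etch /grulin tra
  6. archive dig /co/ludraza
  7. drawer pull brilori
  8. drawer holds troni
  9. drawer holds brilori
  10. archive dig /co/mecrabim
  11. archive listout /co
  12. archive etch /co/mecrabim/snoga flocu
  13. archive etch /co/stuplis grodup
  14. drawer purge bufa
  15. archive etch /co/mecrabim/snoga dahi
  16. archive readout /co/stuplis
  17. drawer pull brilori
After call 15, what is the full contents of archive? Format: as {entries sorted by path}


Answer: {co/, co/ludraza/, co/mecrabim/, co/mecrabim/snoga=dahi, co/stuplis=grodup, grulin=tra, ste/, ste/stasmi=prosnicrub}

Derivation:
I invoke drawer stash passing k='bufa', v='887', — result: nil.
I try archive dig passing p='/ste', → ok.
I try archive etch passing p='/ste/stasmi', c='prosnicrub', yielding created.
Next I call archive erase passing p='/ste', yielding ToolError: not empty.
Next I call archive etch passing p='/grulin', c='tra': created.
Calling archive dig passing p='/co/ludraza', and observe ok.
Then drawer pull passing k='brilori', and see kemam.
Calling drawer holds passing k='troni': no.
I try drawer holds passing k='brilori', and observe yes.
Calling archive dig passing p='/co/mecrabim', — result: ok.
Now I run archive listout passing p='/co', yielding [ludraza/, mecrabim/].
I invoke archive etch passing p='/co/mecrabim/snoga', c='flocu', and see created.
I use archive etch passing p='/co/stuplis', c='grodup', and observe created.
I try drawer purge passing k='bufa', → 887.
I call archive etch passing p='/co/mecrabim/snoga', c='dahi', and see overwrote.
Then archive readout passing p='/co/stuplis', yielding grodup.
Calling drawer pull passing k='brilori': kemam.


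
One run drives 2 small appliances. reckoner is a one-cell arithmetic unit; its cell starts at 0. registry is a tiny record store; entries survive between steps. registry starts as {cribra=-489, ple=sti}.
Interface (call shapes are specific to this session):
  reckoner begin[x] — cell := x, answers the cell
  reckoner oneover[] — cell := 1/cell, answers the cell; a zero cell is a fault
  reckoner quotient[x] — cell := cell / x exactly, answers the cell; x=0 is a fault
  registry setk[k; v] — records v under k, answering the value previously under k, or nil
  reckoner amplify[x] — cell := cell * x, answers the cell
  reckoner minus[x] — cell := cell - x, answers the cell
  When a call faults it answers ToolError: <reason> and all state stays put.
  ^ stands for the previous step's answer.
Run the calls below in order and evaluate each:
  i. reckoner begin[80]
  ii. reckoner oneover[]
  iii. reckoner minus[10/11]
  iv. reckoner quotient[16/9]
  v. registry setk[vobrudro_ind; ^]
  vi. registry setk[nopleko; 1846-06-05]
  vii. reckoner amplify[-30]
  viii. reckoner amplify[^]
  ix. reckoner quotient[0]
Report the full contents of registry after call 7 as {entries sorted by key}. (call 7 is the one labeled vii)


·→ reckoner begin(x: 80)
·← 80
·→ reckoner oneover()
·← 1/80
·→ reckoner minus(x: 10/11)
·← -789/880
·→ reckoner quotient(x: 16/9)
·← -7101/14080
·→ registry setk(k: vobrudro_ind, v: ^)
·← nil
·→ registry setk(k: nopleko, v: 1846-06-05)
·← nil
·→ reckoner amplify(x: -30)
·← 21303/1408
·→ reckoner amplify(x: ^)
·← 453817809/1982464
·→ reckoner quotient(x: 0)
·← ToolError: division by zero

Answer: {cribra=-489, nopleko=1846-06-05, ple=sti, vobrudro_ind=-7101/14080}


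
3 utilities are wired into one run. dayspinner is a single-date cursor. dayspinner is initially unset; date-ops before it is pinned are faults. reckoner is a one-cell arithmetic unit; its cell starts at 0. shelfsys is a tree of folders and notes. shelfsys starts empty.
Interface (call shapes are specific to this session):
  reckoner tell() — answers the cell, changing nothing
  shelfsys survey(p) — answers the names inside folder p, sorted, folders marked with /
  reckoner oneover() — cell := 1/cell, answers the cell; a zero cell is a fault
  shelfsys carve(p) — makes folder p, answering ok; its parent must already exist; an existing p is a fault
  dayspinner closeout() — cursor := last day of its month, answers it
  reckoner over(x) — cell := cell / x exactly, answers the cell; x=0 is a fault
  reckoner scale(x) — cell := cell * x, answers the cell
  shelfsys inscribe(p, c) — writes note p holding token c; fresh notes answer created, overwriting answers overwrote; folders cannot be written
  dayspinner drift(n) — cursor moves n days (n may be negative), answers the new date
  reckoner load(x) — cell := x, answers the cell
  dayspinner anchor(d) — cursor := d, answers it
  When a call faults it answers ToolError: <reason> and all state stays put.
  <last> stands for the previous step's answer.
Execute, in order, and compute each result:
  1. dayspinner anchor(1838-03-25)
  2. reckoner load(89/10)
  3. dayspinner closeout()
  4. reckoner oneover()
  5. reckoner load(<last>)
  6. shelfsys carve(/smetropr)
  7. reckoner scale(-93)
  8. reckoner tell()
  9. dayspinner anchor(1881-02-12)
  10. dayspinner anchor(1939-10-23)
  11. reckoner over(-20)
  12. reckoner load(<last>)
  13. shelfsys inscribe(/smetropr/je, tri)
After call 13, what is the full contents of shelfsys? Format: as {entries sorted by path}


[in] dayspinner anchor d=1838-03-25
[out] 1838-03-25
[in] reckoner load x=89/10
[out] 89/10
[in] dayspinner closeout
[out] 1838-03-31
[in] reckoner oneover
[out] 10/89
[in] reckoner load x=<last>
[out] 10/89
[in] shelfsys carve p=/smetropr
[out] ok
[in] reckoner scale x=-93
[out] -930/89
[in] reckoner tell
[out] -930/89
[in] dayspinner anchor d=1881-02-12
[out] 1881-02-12
[in] dayspinner anchor d=1939-10-23
[out] 1939-10-23
[in] reckoner over x=-20
[out] 93/178
[in] reckoner load x=<last>
[out] 93/178
[in] shelfsys inscribe p=/smetropr/je c=tri
[out] created

Answer: {smetropr/, smetropr/je=tri}


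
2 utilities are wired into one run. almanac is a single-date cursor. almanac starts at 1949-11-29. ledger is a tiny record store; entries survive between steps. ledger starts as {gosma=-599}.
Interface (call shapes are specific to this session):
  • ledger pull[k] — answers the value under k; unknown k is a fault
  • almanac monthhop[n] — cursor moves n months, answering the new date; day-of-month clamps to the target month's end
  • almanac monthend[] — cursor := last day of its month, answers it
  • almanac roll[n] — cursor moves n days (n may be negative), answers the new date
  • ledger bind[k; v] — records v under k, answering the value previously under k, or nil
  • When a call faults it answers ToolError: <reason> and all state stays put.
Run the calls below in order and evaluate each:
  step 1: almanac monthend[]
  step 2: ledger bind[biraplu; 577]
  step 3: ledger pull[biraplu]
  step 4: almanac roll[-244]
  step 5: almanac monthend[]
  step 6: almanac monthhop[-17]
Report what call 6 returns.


Answer: 1947-10-31

Derivation:
;; 1. almanac monthend() => 1949-11-30
;; 2. ledger bind(k=biraplu, v=577) => nil
;; 3. ledger pull(k=biraplu) => 577
;; 4. almanac roll(n=-244) => 1949-03-31
;; 5. almanac monthend() => 1949-03-31
;; 6. almanac monthhop(n=-17) => 1947-10-31


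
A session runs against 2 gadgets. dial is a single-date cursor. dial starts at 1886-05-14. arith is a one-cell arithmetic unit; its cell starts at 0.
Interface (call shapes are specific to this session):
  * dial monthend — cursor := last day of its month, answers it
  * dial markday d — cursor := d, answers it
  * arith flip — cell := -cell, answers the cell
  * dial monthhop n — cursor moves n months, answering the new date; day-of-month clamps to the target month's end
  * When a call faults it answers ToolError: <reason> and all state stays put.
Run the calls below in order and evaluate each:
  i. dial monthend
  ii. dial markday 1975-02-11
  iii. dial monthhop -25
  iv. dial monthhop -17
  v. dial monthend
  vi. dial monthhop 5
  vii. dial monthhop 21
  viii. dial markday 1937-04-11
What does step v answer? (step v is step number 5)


Calling dial monthend(), yielding 1886-05-31.
I use dial markday with d=1975-02-11, and get 1975-02-11.
I invoke dial monthhop with n=-25, which returns 1973-01-11.
I use dial monthhop with n=-17, → 1971-08-11.
Next I call dial monthend(), → 1971-08-31.
Next I call dial monthhop with n=5, yielding 1972-01-31.
Next I call dial monthhop with n=21, giving 1973-10-31.
Calling dial markday with d=1937-04-11, — result: 1937-04-11.

Answer: 1971-08-31


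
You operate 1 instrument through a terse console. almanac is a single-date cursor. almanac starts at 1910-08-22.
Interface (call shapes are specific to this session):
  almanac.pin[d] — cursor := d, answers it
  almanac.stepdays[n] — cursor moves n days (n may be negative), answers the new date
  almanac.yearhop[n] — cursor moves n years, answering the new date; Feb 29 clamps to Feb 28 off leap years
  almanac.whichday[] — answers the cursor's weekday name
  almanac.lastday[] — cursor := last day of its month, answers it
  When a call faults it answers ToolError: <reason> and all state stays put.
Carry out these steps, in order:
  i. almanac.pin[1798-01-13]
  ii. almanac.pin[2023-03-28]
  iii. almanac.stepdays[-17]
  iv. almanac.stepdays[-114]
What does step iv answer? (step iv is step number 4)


Answer: 2022-11-17

Derivation:
I try almanac.pin(d='1798-01-13'), and see 1798-01-13.
Invoking almanac.pin(d='2023-03-28'), giving 2023-03-28.
Using almanac.stepdays(n='-17'), and observe 2023-03-11.
Using almanac.stepdays(n='-114'): 2022-11-17.


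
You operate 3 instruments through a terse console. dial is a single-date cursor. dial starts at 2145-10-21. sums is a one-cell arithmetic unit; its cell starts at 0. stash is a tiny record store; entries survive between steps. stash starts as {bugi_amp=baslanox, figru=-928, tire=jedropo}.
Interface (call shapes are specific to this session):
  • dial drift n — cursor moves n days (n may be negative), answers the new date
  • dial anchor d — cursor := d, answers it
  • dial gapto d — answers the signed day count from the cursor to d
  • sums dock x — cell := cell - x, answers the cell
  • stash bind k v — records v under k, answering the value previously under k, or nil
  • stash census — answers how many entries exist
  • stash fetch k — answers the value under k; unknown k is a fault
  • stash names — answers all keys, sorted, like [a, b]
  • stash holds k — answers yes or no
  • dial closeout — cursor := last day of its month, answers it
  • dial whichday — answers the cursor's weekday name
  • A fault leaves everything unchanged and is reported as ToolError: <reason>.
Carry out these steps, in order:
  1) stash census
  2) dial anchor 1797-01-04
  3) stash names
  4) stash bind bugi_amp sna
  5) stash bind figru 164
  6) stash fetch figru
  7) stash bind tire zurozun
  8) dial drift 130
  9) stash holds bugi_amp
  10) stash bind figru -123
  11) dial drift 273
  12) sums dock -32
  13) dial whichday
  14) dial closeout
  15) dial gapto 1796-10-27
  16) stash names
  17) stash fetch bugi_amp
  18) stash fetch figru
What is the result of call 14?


Answer: 1798-02-28

Derivation:
Then stash census(): 3.
Invoking dial anchor passing d='1797-01-04', yielding 1797-01-04.
Calling stash names, yielding [bugi_amp, figru, tire].
Now I run stash bind passing k='bugi_amp', v='sna': baslanox.
Now I run stash bind passing k='figru', v='164', giving -928.
I use stash fetch passing k='figru', and observe 164.
I run stash bind passing k='tire', v='zurozun', and observe jedropo.
Using dial drift passing n='130', yielding 1797-05-14.
I call stash holds passing k='bugi_amp', giving yes.
I run stash bind passing k='figru', v='-123': 164.
Using dial drift passing n='273', and observe 1798-02-11.
I try sums dock passing x='-32', and see 32.
Using dial whichday, — result: Sunday.
Now I run dial closeout, and see 1798-02-28.
Invoking dial gapto passing d='1796-10-27', and get -489.
Then stash names(), and get [bugi_amp, figru, tire].
Using stash fetch passing k='bugi_amp', and get sna.
Now I run stash fetch passing k='figru', which returns -123.


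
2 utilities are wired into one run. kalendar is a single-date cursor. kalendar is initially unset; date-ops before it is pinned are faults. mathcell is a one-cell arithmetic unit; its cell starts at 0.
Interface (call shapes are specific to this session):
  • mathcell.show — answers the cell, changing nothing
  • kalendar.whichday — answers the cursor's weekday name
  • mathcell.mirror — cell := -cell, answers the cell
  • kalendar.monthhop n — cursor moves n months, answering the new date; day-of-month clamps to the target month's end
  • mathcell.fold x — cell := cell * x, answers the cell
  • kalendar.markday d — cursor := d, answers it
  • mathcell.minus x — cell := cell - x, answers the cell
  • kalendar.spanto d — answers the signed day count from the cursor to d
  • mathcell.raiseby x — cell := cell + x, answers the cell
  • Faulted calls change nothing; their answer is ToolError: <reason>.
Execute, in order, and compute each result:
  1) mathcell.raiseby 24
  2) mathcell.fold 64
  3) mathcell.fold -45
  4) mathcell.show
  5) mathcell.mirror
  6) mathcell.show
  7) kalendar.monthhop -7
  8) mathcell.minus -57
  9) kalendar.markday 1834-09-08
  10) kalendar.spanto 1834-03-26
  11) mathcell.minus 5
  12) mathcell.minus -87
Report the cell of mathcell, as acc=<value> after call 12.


→ raiseby(x=24)
← 24
→ fold(x=64)
← 1536
→ fold(x=-45)
← -69120
→ show()
← -69120
→ mirror()
← 69120
→ show()
← 69120
→ monthhop(n=-7)
← ToolError: no date set
→ minus(x=-57)
← 69177
→ markday(d=1834-09-08)
← 1834-09-08
→ spanto(d=1834-03-26)
← -166
→ minus(x=5)
← 69172
→ minus(x=-87)
← 69259

Answer: acc=69259


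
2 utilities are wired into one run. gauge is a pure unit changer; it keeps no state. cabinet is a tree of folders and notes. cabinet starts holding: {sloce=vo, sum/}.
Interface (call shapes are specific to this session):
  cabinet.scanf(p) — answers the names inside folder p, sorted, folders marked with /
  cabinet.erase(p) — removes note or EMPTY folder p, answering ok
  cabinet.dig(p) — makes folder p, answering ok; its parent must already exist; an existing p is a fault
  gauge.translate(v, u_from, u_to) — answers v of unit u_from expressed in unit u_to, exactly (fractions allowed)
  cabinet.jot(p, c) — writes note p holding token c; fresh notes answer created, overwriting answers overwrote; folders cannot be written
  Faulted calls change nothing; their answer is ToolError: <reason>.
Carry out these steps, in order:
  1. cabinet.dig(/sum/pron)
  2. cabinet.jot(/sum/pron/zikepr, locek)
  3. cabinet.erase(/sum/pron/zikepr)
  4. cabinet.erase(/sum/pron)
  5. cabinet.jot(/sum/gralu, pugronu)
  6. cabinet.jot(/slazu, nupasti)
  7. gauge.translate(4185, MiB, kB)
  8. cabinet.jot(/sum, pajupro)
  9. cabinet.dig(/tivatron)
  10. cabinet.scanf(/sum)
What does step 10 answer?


Answer: [gralu]

Derivation:
Do: cabinet.dig[p: /sum/pron]
See: ok
Do: cabinet.jot[p: /sum/pron/zikepr; c: locek]
See: created
Do: cabinet.erase[p: /sum/pron/zikepr]
See: ok
Do: cabinet.erase[p: /sum/pron]
See: ok
Do: cabinet.jot[p: /sum/gralu; c: pugronu]
See: created
Do: cabinet.jot[p: /slazu; c: nupasti]
See: created
Do: gauge.translate[v: 4185; u_from: MiB; u_to: kB]
See: 109707264/25
Do: cabinet.jot[p: /sum; c: pajupro]
See: ToolError: is a directory
Do: cabinet.dig[p: /tivatron]
See: ok
Do: cabinet.scanf[p: /sum]
See: [gralu]


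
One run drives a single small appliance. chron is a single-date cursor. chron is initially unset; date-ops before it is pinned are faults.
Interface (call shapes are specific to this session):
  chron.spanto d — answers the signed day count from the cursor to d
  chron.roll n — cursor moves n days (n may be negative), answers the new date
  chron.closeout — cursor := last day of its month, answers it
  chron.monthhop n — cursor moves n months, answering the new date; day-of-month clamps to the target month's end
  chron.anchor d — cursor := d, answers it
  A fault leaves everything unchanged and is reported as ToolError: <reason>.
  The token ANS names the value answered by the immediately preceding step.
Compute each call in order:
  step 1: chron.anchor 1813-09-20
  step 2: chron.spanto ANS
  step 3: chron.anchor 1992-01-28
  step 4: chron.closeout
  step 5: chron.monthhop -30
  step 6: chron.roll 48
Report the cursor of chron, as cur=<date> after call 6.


Answer: cur=1989-09-17

Derivation:
# anchor(d: 1813-09-20) => 1813-09-20
# spanto(d: ANS) => 0
# anchor(d: 1992-01-28) => 1992-01-28
# closeout() => 1992-01-31
# monthhop(n: -30) => 1989-07-31
# roll(n: 48) => 1989-09-17


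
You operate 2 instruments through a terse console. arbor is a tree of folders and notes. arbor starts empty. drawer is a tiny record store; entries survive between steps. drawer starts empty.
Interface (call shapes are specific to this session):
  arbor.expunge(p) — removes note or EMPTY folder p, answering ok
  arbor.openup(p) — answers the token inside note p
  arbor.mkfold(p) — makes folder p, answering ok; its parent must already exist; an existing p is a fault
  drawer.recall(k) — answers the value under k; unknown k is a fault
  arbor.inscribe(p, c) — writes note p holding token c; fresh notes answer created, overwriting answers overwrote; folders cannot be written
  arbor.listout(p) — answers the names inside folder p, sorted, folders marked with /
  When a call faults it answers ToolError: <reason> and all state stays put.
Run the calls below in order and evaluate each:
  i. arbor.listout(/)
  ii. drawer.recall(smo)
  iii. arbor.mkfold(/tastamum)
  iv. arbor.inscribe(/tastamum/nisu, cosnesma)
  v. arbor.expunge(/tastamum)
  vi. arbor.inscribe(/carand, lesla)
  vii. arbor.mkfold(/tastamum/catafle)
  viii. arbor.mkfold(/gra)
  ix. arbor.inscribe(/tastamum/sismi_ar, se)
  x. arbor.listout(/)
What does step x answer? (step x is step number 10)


Answer: [carand, gra/, tastamum/]

Derivation:
Step: listout[p=/]
Result: []
Step: recall[k=smo]
Result: ToolError: no such key smo
Step: mkfold[p=/tastamum]
Result: ok
Step: inscribe[p=/tastamum/nisu; c=cosnesma]
Result: created
Step: expunge[p=/tastamum]
Result: ToolError: not empty
Step: inscribe[p=/carand; c=lesla]
Result: created
Step: mkfold[p=/tastamum/catafle]
Result: ok
Step: mkfold[p=/gra]
Result: ok
Step: inscribe[p=/tastamum/sismi_ar; c=se]
Result: created
Step: listout[p=/]
Result: [carand, gra/, tastamum/]


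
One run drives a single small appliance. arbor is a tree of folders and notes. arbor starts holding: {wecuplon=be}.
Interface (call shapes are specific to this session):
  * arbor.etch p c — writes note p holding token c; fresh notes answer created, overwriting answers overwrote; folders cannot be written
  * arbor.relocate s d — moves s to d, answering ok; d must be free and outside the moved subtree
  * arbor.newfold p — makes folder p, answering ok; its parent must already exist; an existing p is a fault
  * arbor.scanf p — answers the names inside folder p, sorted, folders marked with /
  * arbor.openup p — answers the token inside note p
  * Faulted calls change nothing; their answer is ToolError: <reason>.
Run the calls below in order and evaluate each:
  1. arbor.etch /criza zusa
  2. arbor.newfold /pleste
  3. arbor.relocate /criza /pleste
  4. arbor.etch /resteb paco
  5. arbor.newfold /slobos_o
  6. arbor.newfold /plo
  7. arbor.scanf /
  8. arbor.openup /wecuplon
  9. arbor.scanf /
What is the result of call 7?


Answer: [criza, pleste/, plo/, resteb, slobos_o/, wecuplon]

Derivation:
;; arbor.etch(/criza, zusa) ~> created
;; arbor.newfold(/pleste) ~> ok
;; arbor.relocate(/criza, /pleste) ~> ToolError: exists
;; arbor.etch(/resteb, paco) ~> created
;; arbor.newfold(/slobos_o) ~> ok
;; arbor.newfold(/plo) ~> ok
;; arbor.scanf(/) ~> [criza, pleste/, plo/, resteb, slobos_o/, wecuplon]
;; arbor.openup(/wecuplon) ~> be
;; arbor.scanf(/) ~> [criza, pleste/, plo/, resteb, slobos_o/, wecuplon]


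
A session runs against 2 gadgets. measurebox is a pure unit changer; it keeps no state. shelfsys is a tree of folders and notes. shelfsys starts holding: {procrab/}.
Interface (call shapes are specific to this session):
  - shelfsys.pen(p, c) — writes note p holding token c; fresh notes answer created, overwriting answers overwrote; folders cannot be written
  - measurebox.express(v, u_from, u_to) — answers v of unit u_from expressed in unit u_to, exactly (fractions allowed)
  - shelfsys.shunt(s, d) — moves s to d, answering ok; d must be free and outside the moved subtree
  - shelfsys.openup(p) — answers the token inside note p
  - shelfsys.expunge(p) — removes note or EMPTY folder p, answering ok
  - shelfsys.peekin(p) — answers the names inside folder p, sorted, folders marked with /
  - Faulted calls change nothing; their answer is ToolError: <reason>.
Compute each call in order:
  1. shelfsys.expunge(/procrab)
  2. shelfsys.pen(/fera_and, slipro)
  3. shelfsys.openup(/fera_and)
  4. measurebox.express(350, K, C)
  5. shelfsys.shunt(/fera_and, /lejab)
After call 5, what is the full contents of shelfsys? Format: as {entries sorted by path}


Next I call shelfsys.expunge on p: /procrab: ok.
Calling shelfsys.pen on p: /fera_and, c: slipro: created.
Calling shelfsys.openup on p: /fera_and, → slipro.
I invoke measurebox.express on v: 350, u_from: K, u_to: C, → 1537/20.
I run shelfsys.shunt on s: /fera_and, d: /lejab, — result: ok.

Answer: {lejab=slipro}


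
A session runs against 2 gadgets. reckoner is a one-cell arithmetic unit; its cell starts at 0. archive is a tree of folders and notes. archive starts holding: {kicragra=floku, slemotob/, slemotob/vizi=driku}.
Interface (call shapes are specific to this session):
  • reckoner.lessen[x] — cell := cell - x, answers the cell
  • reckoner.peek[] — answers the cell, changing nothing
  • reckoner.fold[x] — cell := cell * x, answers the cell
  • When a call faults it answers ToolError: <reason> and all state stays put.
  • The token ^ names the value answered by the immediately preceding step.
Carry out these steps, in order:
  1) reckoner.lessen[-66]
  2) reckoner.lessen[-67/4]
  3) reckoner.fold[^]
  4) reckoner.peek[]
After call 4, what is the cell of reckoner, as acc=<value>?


Answer: acc=109561/16

Derivation:
·→ reckoner.lessen(-66)
·← 66
·→ reckoner.lessen(-67/4)
·← 331/4
·→ reckoner.fold(^)
·← 109561/16
·→ reckoner.peek()
·← 109561/16


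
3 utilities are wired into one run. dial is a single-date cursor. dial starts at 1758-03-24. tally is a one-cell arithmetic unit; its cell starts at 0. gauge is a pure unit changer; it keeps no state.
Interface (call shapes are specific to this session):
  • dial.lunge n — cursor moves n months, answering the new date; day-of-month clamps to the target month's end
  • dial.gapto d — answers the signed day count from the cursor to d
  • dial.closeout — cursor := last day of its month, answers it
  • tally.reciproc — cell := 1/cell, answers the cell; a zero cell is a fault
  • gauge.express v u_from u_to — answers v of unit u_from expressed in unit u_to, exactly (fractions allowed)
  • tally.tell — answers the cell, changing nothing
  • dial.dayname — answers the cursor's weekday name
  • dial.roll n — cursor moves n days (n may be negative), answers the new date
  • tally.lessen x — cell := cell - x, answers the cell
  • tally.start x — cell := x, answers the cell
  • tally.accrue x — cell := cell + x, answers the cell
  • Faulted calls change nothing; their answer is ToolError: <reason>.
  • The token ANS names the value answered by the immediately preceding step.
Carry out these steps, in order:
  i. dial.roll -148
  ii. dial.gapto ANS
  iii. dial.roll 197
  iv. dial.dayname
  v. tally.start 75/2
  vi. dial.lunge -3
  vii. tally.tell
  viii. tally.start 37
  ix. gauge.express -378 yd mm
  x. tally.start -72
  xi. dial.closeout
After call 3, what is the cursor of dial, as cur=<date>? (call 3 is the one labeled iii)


Answer: cur=1758-05-12

Derivation:
·→ dial.roll(n: -148)
·← 1757-10-27
·→ dial.gapto(d: ANS)
·← 0
·→ dial.roll(n: 197)
·← 1758-05-12
·→ dial.dayname()
·← Friday
·→ tally.start(x: 75/2)
·← 75/2
·→ dial.lunge(n: -3)
·← 1758-02-12
·→ tally.tell()
·← 75/2
·→ tally.start(x: 37)
·← 37
·→ gauge.express(v: -378, u_from: yd, u_to: mm)
·← -1728216/5
·→ tally.start(x: -72)
·← -72
·→ dial.closeout()
·← 1758-02-28


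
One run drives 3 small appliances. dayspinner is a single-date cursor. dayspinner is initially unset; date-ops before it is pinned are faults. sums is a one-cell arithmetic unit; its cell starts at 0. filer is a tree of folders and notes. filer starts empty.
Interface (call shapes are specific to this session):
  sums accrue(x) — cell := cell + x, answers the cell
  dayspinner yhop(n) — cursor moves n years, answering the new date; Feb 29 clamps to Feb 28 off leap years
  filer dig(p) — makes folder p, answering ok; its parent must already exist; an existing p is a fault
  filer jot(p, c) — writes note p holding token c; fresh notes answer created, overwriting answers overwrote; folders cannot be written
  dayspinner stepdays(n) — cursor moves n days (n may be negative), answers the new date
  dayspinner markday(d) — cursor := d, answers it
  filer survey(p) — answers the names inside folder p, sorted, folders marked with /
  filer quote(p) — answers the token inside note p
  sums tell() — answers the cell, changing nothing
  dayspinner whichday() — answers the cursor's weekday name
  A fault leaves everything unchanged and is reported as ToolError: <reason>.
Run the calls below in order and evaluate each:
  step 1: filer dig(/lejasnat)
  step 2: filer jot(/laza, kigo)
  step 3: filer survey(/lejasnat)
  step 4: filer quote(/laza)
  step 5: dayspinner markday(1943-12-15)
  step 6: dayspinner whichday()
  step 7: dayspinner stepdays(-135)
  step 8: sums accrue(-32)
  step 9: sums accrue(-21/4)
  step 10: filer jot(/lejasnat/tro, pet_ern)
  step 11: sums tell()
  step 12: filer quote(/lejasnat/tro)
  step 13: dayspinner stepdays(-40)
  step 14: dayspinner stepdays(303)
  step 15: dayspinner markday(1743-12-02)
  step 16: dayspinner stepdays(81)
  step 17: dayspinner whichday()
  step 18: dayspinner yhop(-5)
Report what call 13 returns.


→ filer dig(p→/lejasnat)
← ok
→ filer jot(p→/laza, c→kigo)
← created
→ filer survey(p→/lejasnat)
← []
→ filer quote(p→/laza)
← kigo
→ dayspinner markday(d→1943-12-15)
← 1943-12-15
→ dayspinner whichday()
← Wednesday
→ dayspinner stepdays(n→-135)
← 1943-08-02
→ sums accrue(x→-32)
← -32
→ sums accrue(x→-21/4)
← -149/4
→ filer jot(p→/lejasnat/tro, c→pet_ern)
← created
→ sums tell()
← -149/4
→ filer quote(p→/lejasnat/tro)
← pet_ern
→ dayspinner stepdays(n→-40)
← 1943-06-23
→ dayspinner stepdays(n→303)
← 1944-04-21
→ dayspinner markday(d→1743-12-02)
← 1743-12-02
→ dayspinner stepdays(n→81)
← 1744-02-21
→ dayspinner whichday()
← Friday
→ dayspinner yhop(n→-5)
← 1739-02-21

Answer: 1943-06-23


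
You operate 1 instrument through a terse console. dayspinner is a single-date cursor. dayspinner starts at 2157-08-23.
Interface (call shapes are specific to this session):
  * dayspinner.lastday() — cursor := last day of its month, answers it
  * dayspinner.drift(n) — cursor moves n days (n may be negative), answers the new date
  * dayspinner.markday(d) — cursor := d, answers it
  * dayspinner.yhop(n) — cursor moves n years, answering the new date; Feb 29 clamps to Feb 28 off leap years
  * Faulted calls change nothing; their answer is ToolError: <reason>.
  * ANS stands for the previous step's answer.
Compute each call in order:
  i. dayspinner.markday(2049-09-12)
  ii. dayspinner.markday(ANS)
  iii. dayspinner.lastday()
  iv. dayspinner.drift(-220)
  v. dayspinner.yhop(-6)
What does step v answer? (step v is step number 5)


;; dayspinner.markday(d: 2049-09-12) => 2049-09-12
;; dayspinner.markday(d: ANS) => 2049-09-12
;; dayspinner.lastday() => 2049-09-30
;; dayspinner.drift(n: -220) => 2049-02-22
;; dayspinner.yhop(n: -6) => 2043-02-22

Answer: 2043-02-22


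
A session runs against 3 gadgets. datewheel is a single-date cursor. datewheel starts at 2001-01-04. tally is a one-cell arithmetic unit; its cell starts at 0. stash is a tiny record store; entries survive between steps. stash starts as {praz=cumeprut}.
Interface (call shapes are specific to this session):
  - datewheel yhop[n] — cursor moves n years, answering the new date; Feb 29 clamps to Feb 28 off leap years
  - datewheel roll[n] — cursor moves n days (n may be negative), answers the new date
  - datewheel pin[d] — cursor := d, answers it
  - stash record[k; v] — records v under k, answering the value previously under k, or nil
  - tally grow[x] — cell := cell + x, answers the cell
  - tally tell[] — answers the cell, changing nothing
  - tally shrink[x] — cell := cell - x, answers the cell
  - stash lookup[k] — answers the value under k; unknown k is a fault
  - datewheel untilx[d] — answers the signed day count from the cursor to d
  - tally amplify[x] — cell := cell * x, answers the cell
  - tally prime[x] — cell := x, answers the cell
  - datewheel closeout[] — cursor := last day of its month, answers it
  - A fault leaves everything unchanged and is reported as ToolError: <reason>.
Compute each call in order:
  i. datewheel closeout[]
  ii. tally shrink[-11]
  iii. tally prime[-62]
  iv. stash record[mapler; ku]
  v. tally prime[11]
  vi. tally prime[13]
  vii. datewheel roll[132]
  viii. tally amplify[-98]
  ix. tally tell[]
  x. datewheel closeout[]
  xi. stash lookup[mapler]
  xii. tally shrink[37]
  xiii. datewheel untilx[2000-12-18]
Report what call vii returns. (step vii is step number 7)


CALL datewheel closeout[]
RET  2001-01-31
CALL tally shrink[x→-11]
RET  11
CALL tally prime[x→-62]
RET  -62
CALL stash record[k→mapler; v→ku]
RET  nil
CALL tally prime[x→11]
RET  11
CALL tally prime[x→13]
RET  13
CALL datewheel roll[n→132]
RET  2001-06-12
CALL tally amplify[x→-98]
RET  -1274
CALL tally tell[]
RET  -1274
CALL datewheel closeout[]
RET  2001-06-30
CALL stash lookup[k→mapler]
RET  ku
CALL tally shrink[x→37]
RET  -1311
CALL datewheel untilx[d→2000-12-18]
RET  -194

Answer: 2001-06-12


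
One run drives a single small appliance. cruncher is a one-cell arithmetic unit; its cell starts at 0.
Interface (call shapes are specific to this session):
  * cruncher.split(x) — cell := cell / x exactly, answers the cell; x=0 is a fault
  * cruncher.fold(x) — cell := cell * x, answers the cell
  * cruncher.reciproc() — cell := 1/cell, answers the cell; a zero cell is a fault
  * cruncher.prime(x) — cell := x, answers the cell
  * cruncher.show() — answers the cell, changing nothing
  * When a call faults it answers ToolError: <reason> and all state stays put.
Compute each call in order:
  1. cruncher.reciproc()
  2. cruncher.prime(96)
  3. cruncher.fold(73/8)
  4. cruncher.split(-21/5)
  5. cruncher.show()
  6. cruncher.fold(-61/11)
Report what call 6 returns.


Answer: 89060/77

Derivation:
Do: cruncher.reciproc[]
See: ToolError: reciprocal of zero
Do: cruncher.prime[x: 96]
See: 96
Do: cruncher.fold[x: 73/8]
See: 876
Do: cruncher.split[x: -21/5]
See: -1460/7
Do: cruncher.show[]
See: -1460/7
Do: cruncher.fold[x: -61/11]
See: 89060/77


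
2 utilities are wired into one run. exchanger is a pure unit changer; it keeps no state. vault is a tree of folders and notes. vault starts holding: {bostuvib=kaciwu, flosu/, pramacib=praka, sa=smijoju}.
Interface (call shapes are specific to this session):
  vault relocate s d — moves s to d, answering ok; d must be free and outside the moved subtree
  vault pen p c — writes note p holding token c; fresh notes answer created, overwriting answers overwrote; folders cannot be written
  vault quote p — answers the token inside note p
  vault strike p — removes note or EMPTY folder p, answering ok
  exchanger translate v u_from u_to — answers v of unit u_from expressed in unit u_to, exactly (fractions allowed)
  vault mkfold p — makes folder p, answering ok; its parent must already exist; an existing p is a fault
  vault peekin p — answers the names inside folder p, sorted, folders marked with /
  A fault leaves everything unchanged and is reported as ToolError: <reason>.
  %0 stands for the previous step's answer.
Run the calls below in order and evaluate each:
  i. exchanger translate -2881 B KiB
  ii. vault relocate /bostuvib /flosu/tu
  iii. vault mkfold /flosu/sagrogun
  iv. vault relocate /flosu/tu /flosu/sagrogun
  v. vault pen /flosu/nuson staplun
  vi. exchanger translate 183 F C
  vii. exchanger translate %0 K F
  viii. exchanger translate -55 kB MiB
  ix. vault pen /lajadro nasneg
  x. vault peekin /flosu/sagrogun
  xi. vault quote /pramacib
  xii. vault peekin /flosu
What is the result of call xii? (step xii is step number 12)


Now I run exchanger translate on v→-2881, u_from→B, u_to→KiB, — result: -2881/1024.
I try vault relocate on s→/bostuvib, d→/flosu/tu, and see ok.
I use vault mkfold on p→/flosu/sagrogun, which returns ok.
Next I call vault relocate on s→/flosu/tu, d→/flosu/sagrogun, giving ToolError: exists.
I invoke vault pen on p→/flosu/nuson, c→staplun, giving created.
I invoke exchanger translate on v→183, u_from→F, u_to→C, which returns 755/9.
Calling exchanger translate on v→%0, u_from→K, u_to→F, → -30867/100.
Then exchanger translate on v→-55, u_from→kB, u_to→MiB, which returns -6875/131072.
Now I run vault pen on p→/lajadro, c→nasneg, — result: created.
Invoking vault peekin on p→/flosu/sagrogun, → [].
Using vault quote on p→/pramacib, yielding praka.
I run vault peekin on p→/flosu, giving [nuson, sagrogun/, tu].

Answer: [nuson, sagrogun/, tu]


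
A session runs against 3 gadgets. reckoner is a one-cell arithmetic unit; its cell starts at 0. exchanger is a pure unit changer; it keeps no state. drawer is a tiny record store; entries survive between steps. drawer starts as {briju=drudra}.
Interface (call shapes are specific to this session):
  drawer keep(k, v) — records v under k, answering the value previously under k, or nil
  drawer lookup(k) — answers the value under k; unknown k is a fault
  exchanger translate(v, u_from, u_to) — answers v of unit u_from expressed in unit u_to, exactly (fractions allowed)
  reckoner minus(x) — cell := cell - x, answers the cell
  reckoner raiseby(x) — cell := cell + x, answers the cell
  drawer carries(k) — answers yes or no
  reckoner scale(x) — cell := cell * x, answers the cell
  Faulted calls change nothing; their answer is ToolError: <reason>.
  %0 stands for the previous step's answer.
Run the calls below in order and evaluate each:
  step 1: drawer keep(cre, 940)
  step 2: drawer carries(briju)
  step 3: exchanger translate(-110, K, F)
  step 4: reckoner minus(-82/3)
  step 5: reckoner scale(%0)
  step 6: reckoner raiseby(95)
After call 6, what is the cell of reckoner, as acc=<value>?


Answer: acc=7579/9

Derivation:
# 1. drawer keep(cre, 940) : nil
# 2. drawer carries(briju) : yes
# 3. exchanger translate(-110, K, F) : -65767/100
# 4. reckoner minus(-82/3) : 82/3
# 5. reckoner scale(%0) : 6724/9
# 6. reckoner raiseby(95) : 7579/9


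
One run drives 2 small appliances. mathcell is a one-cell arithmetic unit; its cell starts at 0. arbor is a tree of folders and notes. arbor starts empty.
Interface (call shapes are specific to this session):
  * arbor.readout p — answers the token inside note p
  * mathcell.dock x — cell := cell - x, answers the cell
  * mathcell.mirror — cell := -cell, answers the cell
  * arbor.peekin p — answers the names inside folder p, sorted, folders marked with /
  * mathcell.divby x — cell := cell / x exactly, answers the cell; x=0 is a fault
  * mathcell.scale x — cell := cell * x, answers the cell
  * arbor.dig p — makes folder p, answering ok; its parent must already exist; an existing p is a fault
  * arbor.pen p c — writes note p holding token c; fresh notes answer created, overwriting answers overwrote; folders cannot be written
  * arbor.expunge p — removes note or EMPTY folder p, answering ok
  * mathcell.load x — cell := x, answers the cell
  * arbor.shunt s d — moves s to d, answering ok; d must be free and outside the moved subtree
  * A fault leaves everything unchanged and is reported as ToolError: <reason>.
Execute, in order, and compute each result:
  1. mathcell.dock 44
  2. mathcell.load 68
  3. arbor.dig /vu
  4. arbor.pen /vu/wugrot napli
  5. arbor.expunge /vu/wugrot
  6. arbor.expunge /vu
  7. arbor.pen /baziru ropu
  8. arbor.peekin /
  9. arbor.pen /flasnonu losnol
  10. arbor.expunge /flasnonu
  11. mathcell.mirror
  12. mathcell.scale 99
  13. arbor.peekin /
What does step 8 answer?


Answer: [baziru]

Derivation:
> mathcell.dock x: 44
  -44
> mathcell.load x: 68
  68
> arbor.dig p: /vu
  ok
> arbor.pen p: /vu/wugrot c: napli
  created
> arbor.expunge p: /vu/wugrot
  ok
> arbor.expunge p: /vu
  ok
> arbor.pen p: /baziru c: ropu
  created
> arbor.peekin p: /
  [baziru]
> arbor.pen p: /flasnonu c: losnol
  created
> arbor.expunge p: /flasnonu
  ok
> mathcell.mirror
  -68
> mathcell.scale x: 99
  -6732
> arbor.peekin p: /
  [baziru]
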